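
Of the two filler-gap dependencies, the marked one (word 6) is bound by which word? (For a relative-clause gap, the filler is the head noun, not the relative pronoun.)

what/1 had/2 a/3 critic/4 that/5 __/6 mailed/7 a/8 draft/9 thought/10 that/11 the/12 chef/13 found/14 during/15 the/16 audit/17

The marked gap is inside the relative clause, the subject of "mailed".
Its filler is the head noun "critic" (via "that"), at word 4.
(The other dependency links word 1 to a gap after word 14.)

4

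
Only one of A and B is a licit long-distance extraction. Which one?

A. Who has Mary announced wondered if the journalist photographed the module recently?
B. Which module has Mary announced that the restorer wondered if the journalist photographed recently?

In B, the wh-phrase is extracted from inside a wh-island (introduced by "if"), which blocks movement.
In A, the extraction path crosses only that-complement boundaries, which are transparent.
So A is grammatical.

A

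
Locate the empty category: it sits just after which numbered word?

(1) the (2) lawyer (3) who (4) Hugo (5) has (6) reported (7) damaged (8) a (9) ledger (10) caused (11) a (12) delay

6

The displaced element is "the lawyer" (word 2).
It is linked across 1 clause boundary (Ø).
It functions as the subject of "damaged", so the gap sits immediately after word 6 ("reported").
Base order: Hugo has reported that the lawyer damaged a ledger.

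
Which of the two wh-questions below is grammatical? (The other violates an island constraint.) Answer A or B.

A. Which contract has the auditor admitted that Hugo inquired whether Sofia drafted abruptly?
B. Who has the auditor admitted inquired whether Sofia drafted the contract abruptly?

B

In A, the wh-phrase is extracted from inside a wh-island (introduced by "whether"), which blocks movement.
In B, the extraction path crosses only that-complement boundaries, which are transparent.
So B is grammatical.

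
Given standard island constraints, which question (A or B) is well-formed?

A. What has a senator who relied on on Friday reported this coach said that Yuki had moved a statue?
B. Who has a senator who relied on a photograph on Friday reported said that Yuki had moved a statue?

B

In A, the wh-phrase is extracted from inside a complex-NP island (relative clause) (introduced by "who"), which blocks movement.
In B, the extraction path crosses only that-complement boundaries, which are transparent.
So B is grammatical.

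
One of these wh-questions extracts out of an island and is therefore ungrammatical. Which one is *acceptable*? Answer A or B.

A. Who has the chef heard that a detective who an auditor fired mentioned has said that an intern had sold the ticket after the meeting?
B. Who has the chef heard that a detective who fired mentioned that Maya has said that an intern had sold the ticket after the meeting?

In B, the wh-phrase is extracted from inside a complex-NP island (relative clause) (introduced by "who"), which blocks movement.
In A, the extraction path crosses only that-complement boundaries, which are transparent.
So A is grammatical.

A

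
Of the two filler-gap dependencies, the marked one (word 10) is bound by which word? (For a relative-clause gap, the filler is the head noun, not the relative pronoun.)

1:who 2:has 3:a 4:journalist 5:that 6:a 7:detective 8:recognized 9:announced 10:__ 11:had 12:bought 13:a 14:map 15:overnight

The marked gap is the subject of "bought".
Its filler is the fronted wh-phrase "who", at word 1.
(The other dependency links word 4 to a gap after word 8.)

1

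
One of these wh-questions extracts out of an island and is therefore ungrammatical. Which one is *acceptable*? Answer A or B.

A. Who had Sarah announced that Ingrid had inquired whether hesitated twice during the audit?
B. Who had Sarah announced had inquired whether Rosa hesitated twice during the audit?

B

In A, the wh-phrase is extracted from inside a wh-island (introduced by "whether"), which blocks movement.
In B, the extraction path crosses only that-complement boundaries, which are transparent.
So B is grammatical.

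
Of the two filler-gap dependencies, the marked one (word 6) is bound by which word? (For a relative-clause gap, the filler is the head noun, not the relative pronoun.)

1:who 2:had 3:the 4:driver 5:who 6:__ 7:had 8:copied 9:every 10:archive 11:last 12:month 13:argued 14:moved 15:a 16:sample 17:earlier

The marked gap is inside the relative clause, the subject of "copied".
Its filler is the head noun "driver" (via "who"), at word 4.
(The other dependency links word 1 to a gap after word 13.)

4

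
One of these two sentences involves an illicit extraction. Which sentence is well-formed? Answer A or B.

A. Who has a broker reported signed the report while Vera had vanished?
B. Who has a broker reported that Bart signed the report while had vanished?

In B, the wh-phrase is extracted from inside an adjunct island (introduced by "while"), which blocks movement.
In A, the extraction path crosses only that-complement boundaries, which are transparent.
So A is grammatical.

A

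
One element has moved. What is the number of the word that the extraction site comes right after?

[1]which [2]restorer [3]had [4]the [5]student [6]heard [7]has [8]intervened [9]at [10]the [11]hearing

6

The displaced element is "which restorer" (word 2).
It is linked across 1 clause boundary (Ø).
It functions as the subject of "intervened", so the gap sits immediately after word 6 ("heard").
Base order: The student had heard that which restorer has intervened at the hearing.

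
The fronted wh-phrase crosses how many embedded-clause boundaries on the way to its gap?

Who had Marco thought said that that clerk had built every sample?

"who" is extracted from the subject of "said".
Boundaries crossed, outermost first: [Ø] — 1 in total.

1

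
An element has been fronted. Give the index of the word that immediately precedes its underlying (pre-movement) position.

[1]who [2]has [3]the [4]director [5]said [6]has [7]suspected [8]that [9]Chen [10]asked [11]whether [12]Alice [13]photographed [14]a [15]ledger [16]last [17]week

5

The displaced element is "who" (word 1).
It is linked across 1 clause boundary (Ø).
It functions as the subject of "suspected", so the gap sits immediately after word 5 ("said").
Base order: The director has said who has suspected that Chen asked whether Alice photographed a ledger last week.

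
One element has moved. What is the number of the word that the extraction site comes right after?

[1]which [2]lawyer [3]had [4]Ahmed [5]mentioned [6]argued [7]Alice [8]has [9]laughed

5

The displaced element is "which lawyer" (word 2).
It is linked across 1 clause boundary (Ø).
It functions as the subject of "argued", so the gap sits immediately after word 5 ("mentioned").
Base order: Ahmed had mentioned that which lawyer argued Alice has laughed.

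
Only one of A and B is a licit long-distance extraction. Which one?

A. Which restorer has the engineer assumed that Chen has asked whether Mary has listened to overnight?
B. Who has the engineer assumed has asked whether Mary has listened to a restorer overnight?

B

In A, the wh-phrase is extracted from inside a wh-island (introduced by "whether"), which blocks movement.
In B, the extraction path crosses only that-complement boundaries, which are transparent.
So B is grammatical.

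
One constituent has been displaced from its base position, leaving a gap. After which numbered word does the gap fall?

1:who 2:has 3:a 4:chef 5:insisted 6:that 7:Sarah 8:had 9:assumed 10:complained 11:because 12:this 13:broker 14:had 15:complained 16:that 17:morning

The displaced element is "who" (word 1).
It is linked across 2 clause boundaries (that → Ø).
It functions as the subject of "complained", so the gap sits immediately after word 9 ("assumed").
Base order: A chef has insisted that Sarah had assumed that who complained because this broker had complained that morning.

9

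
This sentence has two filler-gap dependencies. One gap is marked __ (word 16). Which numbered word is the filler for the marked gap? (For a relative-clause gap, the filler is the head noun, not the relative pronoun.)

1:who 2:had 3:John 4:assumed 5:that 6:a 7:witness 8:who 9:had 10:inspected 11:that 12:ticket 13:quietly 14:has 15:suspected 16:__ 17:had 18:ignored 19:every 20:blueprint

1

The marked gap is the subject of "ignored".
Its filler is the fronted wh-phrase "who", at word 1.
(The other dependency links word 7 to a gap after word 8.)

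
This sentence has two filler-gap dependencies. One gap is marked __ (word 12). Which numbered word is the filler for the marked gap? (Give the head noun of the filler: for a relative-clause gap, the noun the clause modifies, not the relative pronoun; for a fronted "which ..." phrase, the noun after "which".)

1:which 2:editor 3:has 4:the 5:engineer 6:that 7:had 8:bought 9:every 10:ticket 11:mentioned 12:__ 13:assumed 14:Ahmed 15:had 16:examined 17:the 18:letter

2

The marked gap is the subject of "assumed".
Its filler is the fronted wh-phrase "which editor", at word 2.
(The other dependency links word 5 to a gap after word 6.)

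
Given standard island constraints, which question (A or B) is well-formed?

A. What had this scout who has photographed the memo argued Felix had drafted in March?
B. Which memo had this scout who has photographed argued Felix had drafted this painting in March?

A

In B, the wh-phrase is extracted from inside a complex-NP island (relative clause) (introduced by "who"), which blocks movement.
In A, the extraction path crosses only that-complement boundaries, which are transparent.
So A is grammatical.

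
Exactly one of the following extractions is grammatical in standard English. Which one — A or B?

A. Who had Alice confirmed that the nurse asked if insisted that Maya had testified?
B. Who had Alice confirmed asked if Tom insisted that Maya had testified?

B

In A, the wh-phrase is extracted from inside a wh-island (introduced by "if"), which blocks movement.
In B, the extraction path crosses only that-complement boundaries, which are transparent.
So B is grammatical.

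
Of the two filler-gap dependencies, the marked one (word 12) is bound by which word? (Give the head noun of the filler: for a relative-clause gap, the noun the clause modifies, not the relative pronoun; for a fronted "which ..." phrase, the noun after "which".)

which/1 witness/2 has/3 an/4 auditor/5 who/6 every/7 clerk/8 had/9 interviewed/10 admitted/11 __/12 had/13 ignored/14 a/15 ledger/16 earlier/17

The marked gap is the subject of "ignored".
Its filler is the fronted wh-phrase "which witness", at word 2.
(The other dependency links word 5 to a gap after word 10.)

2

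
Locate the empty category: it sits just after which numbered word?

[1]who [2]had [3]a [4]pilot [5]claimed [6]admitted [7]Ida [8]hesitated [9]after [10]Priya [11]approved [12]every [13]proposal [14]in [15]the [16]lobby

The displaced element is "who" (word 1).
It is linked across 1 clause boundary (Ø).
It functions as the subject of "admitted", so the gap sits immediately after word 5 ("claimed").
Base order: A pilot had claimed that who admitted Ida hesitated after Priya approved every proposal in the lobby.

5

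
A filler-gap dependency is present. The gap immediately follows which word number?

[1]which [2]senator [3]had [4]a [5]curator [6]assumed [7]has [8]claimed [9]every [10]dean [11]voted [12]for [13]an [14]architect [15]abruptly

The displaced element is "which senator" (word 2).
It is linked across 1 clause boundary (Ø).
It functions as the subject of "claimed", so the gap sits immediately after word 6 ("assumed").
Base order: A curator had assumed which senator has claimed every dean voted for an architect abruptly.

6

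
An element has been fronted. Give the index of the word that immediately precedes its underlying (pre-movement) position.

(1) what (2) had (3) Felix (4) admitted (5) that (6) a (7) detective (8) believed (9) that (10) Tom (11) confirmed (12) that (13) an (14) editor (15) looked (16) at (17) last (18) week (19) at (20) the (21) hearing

The displaced element is "what" (word 1).
It is linked across 3 clause boundaries (that → that → that).
It functions as the object of the preposition "at" of "looked", so the gap sits immediately after word 16 ("at").
Base order: Felix had admitted that a detective believed that Tom confirmed that an editor looked at what last week at the hearing.

16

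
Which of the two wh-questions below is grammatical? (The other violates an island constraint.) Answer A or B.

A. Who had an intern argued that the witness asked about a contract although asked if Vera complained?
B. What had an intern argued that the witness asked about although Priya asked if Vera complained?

B

In A, the wh-phrase is extracted from inside an adjunct island (introduced by "although"), which blocks movement.
In B, the extraction path crosses only that-complement boundaries, which are transparent.
So B is grammatical.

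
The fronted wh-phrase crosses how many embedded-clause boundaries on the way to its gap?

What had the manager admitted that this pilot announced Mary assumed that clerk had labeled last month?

"what" is extracted from the object of "labeled".
Boundaries crossed, outermost first: [that], [Ø], [Ø] — 3 in total.

3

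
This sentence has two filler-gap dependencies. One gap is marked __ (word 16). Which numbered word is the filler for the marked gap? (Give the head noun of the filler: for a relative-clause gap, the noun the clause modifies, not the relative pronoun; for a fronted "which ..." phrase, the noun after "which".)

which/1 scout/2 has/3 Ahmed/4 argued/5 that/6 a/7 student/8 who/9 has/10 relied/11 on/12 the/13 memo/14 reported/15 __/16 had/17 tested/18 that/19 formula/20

2

The marked gap is the subject of "tested".
Its filler is the fronted wh-phrase "which scout", at word 2.
(The other dependency links word 8 to a gap after word 9.)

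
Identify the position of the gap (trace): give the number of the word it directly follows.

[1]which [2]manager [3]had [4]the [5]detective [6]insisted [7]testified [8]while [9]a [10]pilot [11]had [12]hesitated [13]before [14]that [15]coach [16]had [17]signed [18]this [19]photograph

The displaced element is "which manager" (word 2).
It is linked across 1 clause boundary (Ø).
It functions as the subject of "testified", so the gap sits immediately after word 6 ("insisted").
Base order: The detective had insisted that which manager testified while a pilot had hesitated before that coach had signed this photograph.

6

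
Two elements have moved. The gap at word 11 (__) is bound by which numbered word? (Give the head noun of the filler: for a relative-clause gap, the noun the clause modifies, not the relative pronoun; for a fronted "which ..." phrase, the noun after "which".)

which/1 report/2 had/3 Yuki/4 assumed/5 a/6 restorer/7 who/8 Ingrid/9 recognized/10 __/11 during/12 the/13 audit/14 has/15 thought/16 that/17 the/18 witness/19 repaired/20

7

The marked gap is inside the relative clause, the direct object of "recognized".
Its filler is the head noun "restorer" (via "who"), at word 7.
(The other dependency links word 2 to a gap after word 20.)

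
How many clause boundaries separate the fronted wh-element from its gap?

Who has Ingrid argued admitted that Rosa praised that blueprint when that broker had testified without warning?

"who" is extracted from the subject of "admitted".
Boundaries crossed, outermost first: [Ø] — 1 in total.

1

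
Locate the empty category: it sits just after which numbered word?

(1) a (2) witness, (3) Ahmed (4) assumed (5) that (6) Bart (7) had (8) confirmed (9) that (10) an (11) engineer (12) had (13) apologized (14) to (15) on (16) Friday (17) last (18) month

The displaced element is "a witness" (word 2).
It is linked across 2 clause boundaries (that → that).
It functions as the object of the preposition "to" of "apologized", so the gap sits immediately after word 14 ("to").
Base order: Ahmed assumed that Bart had confirmed that an engineer had apologized to a witness on Friday last month.

14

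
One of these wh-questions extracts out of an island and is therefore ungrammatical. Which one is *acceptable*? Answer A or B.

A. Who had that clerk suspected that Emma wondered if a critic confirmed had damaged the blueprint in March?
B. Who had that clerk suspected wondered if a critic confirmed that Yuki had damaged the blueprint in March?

In A, the wh-phrase is extracted from inside a wh-island (introduced by "if"), which blocks movement.
In B, the extraction path crosses only that-complement boundaries, which are transparent.
So B is grammatical.

B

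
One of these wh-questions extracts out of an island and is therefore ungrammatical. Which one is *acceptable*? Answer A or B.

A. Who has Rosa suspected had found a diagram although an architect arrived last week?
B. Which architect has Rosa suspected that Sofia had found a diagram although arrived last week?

In B, the wh-phrase is extracted from inside an adjunct island (introduced by "although"), which blocks movement.
In A, the extraction path crosses only that-complement boundaries, which are transparent.
So A is grammatical.

A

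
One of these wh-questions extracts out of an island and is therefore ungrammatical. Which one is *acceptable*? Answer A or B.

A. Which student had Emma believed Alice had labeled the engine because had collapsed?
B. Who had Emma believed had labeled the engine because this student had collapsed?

B

In A, the wh-phrase is extracted from inside an adjunct island (introduced by "because"), which blocks movement.
In B, the extraction path crosses only that-complement boundaries, which are transparent.
So B is grammatical.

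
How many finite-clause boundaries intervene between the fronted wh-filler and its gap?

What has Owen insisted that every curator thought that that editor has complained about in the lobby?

"what" is extracted from the PP object of "complained".
Boundaries crossed, outermost first: [that], [that] — 2 in total.

2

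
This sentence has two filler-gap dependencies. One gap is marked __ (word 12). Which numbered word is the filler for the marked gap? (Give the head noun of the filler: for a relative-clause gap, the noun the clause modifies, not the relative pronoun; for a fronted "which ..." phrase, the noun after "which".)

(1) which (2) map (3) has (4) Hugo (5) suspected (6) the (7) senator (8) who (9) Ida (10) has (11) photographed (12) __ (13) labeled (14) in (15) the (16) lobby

The marked gap is inside the relative clause, the direct object of "photographed".
Its filler is the head noun "senator" (via "who"), at word 7.
(The other dependency links word 2 to a gap after word 13.)

7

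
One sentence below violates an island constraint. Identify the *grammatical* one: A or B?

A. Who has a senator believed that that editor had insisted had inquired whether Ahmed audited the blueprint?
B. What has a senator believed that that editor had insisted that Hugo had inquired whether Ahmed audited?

In B, the wh-phrase is extracted from inside a wh-island (introduced by "whether"), which blocks movement.
In A, the extraction path crosses only that-complement boundaries, which are transparent.
So A is grammatical.

A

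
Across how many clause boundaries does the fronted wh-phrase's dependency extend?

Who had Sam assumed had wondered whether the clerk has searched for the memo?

"who" is extracted from the subject of "wondered".
Boundaries crossed, outermost first: [Ø] — 1 in total.

1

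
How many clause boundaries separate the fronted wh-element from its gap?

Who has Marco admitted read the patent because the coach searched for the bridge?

1

"who" is extracted from the subject of "read".
Boundaries crossed, outermost first: [Ø] — 1 in total.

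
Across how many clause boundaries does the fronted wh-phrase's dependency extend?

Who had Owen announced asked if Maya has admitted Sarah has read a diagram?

1

"who" is extracted from the subject of "asked".
Boundaries crossed, outermost first: [Ø] — 1 in total.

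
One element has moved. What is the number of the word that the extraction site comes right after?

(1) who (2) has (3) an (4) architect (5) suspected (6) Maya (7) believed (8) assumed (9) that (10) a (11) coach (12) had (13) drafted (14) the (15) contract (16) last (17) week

7

The displaced element is "who" (word 1).
It is linked across 2 clause boundaries (Ø → Ø).
It functions as the subject of "assumed", so the gap sits immediately after word 7 ("believed").
Base order: An architect has suspected Maya believed who assumed that a coach had drafted the contract last week.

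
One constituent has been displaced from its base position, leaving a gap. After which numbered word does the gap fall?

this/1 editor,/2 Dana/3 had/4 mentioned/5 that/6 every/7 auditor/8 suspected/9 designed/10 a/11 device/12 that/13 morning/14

9

The displaced element is "this editor" (word 2).
It is linked across 2 clause boundaries (that → Ø).
It functions as the subject of "designed", so the gap sits immediately after word 9 ("suspected").
Base order: Dana had mentioned that every auditor suspected this editor designed a device that morning.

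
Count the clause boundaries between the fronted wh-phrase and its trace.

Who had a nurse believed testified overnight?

1

"who" is extracted from the subject of "testified".
Boundaries crossed, outermost first: [Ø] — 1 in total.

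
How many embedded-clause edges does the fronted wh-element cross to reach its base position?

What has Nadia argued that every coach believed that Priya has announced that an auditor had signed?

"what" is extracted from the object of "signed".
Boundaries crossed, outermost first: [that], [that], [that] — 3 in total.

3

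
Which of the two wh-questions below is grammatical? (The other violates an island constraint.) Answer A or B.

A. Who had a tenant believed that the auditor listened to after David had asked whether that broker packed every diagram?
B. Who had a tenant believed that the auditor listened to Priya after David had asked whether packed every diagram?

A

In B, the wh-phrase is extracted from inside an adjunct island (introduced by "after"), which blocks movement.
In A, the extraction path crosses only that-complement boundaries, which are transparent.
So A is grammatical.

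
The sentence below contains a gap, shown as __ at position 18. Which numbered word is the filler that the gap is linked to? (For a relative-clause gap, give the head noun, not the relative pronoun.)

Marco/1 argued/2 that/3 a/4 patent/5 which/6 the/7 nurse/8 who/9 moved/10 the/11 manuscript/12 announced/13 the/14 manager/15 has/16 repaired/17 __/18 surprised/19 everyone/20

5

The gap at 18 is the object of "repaired", inside a relative clause.
The relative pronoun is "which" (word 6); it is bound by the head noun immediately before it.
Its filler is the head noun "patent", at word 5.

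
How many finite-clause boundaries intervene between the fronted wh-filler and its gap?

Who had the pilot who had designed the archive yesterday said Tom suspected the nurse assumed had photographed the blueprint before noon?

3

"who" is extracted from the subject of "photographed".
Boundaries crossed, outermost first: [Ø], [Ø], [Ø] — 3 in total.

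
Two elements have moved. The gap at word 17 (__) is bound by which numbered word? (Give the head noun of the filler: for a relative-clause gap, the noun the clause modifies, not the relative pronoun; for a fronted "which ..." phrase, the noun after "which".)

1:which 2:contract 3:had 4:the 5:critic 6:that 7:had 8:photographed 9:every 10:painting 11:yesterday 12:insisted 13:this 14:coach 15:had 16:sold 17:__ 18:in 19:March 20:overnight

2

The marked gap is the direct object of "sold".
Its filler is the fronted wh-phrase "which contract", at word 2.
(The other dependency links word 5 to a gap after word 6.)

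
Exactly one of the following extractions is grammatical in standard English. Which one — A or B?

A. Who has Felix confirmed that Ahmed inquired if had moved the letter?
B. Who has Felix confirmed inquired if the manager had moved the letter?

In A, the wh-phrase is extracted from inside a wh-island (introduced by "if"), which blocks movement.
In B, the extraction path crosses only that-complement boundaries, which are transparent.
So B is grammatical.

B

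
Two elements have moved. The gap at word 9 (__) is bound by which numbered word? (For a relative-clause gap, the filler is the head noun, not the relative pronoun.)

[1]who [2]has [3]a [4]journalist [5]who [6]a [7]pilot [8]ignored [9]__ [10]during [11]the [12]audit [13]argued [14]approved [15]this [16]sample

The marked gap is inside the relative clause, the direct object of "ignored".
Its filler is the head noun "journalist" (via "who"), at word 4.
(The other dependency links word 1 to a gap after word 13.)

4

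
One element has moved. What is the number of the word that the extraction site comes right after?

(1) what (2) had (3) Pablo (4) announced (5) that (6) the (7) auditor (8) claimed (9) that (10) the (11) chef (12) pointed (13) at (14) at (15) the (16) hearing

13

The displaced element is "what" (word 1).
It is linked across 2 clause boundaries (that → that).
It functions as the object of the preposition "at" of "pointed", so the gap sits immediately after word 13 ("at").
Base order: Pablo had announced that the auditor claimed that the chef pointed at what at the hearing.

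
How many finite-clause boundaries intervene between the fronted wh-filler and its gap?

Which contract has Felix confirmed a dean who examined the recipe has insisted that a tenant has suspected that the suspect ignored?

"which contract" is extracted from the object of "ignored".
Boundaries crossed, outermost first: [Ø], [that], [that] — 3 in total.

3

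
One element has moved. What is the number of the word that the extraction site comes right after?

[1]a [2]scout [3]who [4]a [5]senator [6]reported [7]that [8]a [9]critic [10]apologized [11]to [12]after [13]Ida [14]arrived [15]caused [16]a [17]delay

The displaced element is "a scout" (word 2).
It is linked across 1 clause boundary (that).
It functions as the object of the preposition "to" of "apologized", so the gap sits immediately after word 11 ("to").
Base order: A senator reported that a critic apologized to a scout after Ida arrived.

11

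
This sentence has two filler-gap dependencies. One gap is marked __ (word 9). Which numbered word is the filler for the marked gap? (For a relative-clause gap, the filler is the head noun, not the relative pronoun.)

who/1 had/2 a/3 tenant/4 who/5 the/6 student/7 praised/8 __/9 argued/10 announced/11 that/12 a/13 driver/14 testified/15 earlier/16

The marked gap is inside the relative clause, the direct object of "praised".
Its filler is the head noun "tenant" (via "who"), at word 4.
(The other dependency links word 1 to a gap after word 10.)

4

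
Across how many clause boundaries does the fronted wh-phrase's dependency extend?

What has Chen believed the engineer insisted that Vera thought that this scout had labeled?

"what" is extracted from the object of "labeled".
Boundaries crossed, outermost first: [Ø], [that], [that] — 3 in total.

3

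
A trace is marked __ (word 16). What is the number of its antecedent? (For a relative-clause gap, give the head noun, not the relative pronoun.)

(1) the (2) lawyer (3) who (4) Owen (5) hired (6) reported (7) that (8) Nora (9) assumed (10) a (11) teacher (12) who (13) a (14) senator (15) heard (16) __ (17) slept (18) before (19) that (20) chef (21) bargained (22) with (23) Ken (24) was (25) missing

11

The gap at 16 is the subject of "slept", inside a relative clause.
The relative pronoun is "who" (word 12); it is bound by the head noun immediately before it.
Its filler is the head noun "teacher", at word 11.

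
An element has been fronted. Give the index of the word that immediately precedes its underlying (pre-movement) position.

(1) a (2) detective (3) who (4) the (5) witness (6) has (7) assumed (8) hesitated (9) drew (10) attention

7

The displaced element is "a detective" (word 2).
It is linked across 1 clause boundary (Ø).
It functions as the subject of "hesitated", so the gap sits immediately after word 7 ("assumed").
Base order: The witness has assumed that a detective hesitated.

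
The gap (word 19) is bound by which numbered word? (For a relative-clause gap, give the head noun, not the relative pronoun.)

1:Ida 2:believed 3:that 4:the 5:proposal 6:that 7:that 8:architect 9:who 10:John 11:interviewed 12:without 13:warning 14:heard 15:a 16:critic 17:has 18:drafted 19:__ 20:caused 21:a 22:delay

5

The gap at 19 is the object of "drafted", inside a relative clause.
The relative pronoun is "that" (word 6); it is bound by the head noun immediately before it.
Its filler is the head noun "proposal", at word 5.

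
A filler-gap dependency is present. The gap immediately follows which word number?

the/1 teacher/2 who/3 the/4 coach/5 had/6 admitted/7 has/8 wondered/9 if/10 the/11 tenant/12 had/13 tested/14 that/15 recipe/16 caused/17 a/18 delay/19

The displaced element is "the teacher" (word 2).
It is linked across 1 clause boundary (Ø).
It functions as the subject of "wondered", so the gap sits immediately after word 7 ("admitted").
Base order: The coach had admitted the teacher has wondered if the tenant had tested that recipe.

7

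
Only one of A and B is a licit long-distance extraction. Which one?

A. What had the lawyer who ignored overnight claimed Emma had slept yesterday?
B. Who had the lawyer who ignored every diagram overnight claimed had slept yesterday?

B

In A, the wh-phrase is extracted from inside a complex-NP island (relative clause) (introduced by "who"), which blocks movement.
In B, the extraction path crosses only that-complement boundaries, which are transparent.
So B is grammatical.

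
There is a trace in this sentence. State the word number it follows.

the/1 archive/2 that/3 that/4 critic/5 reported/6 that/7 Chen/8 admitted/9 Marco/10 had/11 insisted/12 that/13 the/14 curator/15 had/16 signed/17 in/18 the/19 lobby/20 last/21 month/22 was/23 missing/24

17

The displaced element is "the archive" (word 2).
It is linked across 3 clause boundaries (that → Ø → that).
It functions as the direct object of "signed", so the gap sits immediately after word 17 ("signed").
Base order: That critic reported that Chen admitted Marco had insisted that the curator had signed the archive in the lobby last month.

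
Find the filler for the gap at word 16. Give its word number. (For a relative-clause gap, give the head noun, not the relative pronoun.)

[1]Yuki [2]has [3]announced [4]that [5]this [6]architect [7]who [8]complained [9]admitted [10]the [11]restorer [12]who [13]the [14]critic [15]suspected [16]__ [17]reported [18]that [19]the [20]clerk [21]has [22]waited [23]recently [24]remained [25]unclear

The gap at 16 is the subject of "reported", inside a relative clause.
The relative pronoun is "who" (word 12); it is bound by the head noun immediately before it.
Its filler is the head noun "restorer", at word 11.

11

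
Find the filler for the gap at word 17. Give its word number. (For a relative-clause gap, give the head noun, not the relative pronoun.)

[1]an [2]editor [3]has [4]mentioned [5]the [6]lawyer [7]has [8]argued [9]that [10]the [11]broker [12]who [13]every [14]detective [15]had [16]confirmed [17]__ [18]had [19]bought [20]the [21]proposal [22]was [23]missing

11

The gap at 17 is the subject of "bought", inside a relative clause.
The relative pronoun is "who" (word 12); it is bound by the head noun immediately before it.
Its filler is the head noun "broker", at word 11.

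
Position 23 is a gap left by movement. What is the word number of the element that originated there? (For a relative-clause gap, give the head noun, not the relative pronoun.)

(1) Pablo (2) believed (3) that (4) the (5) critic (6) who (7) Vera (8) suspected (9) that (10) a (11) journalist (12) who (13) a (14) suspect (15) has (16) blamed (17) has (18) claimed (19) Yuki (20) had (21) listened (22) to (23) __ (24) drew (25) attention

5

The gap at 23 is the prepositional object of "listened", inside a relative clause.
The relative pronoun is "who" (word 6); it is bound by the head noun immediately before it.
Its filler is the head noun "critic", at word 5.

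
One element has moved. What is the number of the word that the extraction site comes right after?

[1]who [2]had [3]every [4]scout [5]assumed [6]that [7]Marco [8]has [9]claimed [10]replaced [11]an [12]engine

9

The displaced element is "who" (word 1).
It is linked across 2 clause boundaries (that → Ø).
It functions as the subject of "replaced", so the gap sits immediately after word 9 ("claimed").
Base order: Every scout had assumed that Marco has claimed that who replaced an engine.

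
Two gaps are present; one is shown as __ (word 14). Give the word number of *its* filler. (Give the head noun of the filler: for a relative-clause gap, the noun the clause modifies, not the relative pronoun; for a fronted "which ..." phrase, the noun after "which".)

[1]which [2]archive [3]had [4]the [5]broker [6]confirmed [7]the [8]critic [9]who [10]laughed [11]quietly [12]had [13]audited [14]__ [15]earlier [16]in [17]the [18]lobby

The marked gap is the direct object of "audited".
Its filler is the fronted wh-phrase "which archive", at word 2.
(The other dependency links word 8 to a gap after word 9.)

2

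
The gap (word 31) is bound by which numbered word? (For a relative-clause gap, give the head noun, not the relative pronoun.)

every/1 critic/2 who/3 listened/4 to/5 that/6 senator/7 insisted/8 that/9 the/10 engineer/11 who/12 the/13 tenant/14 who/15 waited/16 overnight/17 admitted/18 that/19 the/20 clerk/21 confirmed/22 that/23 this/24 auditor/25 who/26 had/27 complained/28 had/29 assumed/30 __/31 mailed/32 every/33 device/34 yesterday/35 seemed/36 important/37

The gap at 31 is the subject of "mailed", inside a relative clause.
The relative pronoun is "who" (word 12); it is bound by the head noun immediately before it.
Its filler is the head noun "engineer", at word 11.

11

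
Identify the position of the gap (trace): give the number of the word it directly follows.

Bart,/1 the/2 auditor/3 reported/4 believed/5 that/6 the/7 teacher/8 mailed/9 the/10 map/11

The displaced element is "Bart" (word 1).
It is linked across 1 clause boundary (Ø).
It functions as the subject of "believed", so the gap sits immediately after word 4 ("reported").
Base order: The auditor reported Bart believed that the teacher mailed the map.

4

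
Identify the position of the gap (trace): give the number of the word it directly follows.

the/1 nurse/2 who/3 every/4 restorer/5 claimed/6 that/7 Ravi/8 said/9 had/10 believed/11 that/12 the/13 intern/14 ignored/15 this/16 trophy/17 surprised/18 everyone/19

The displaced element is "the nurse" (word 2).
It is linked across 2 clause boundaries (that → Ø).
It functions as the subject of "believed", so the gap sits immediately after word 9 ("said").
Base order: Every restorer claimed that Ravi said that the nurse had believed that the intern ignored this trophy.

9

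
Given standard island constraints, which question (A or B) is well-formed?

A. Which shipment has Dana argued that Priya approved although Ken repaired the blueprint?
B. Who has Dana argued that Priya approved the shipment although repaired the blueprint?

In B, the wh-phrase is extracted from inside an adjunct island (introduced by "although"), which blocks movement.
In A, the extraction path crosses only that-complement boundaries, which are transparent.
So A is grammatical.

A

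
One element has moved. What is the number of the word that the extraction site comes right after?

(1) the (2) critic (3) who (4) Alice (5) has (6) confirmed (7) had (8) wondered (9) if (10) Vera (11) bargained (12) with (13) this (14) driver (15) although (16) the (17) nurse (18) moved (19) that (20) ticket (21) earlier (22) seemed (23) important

6

The displaced element is "the critic" (word 2).
It is linked across 1 clause boundary (Ø).
It functions as the subject of "wondered", so the gap sits immediately after word 6 ("confirmed").
Base order: Alice has confirmed the critic had wondered if Vera bargained with this driver although the nurse moved that ticket earlier.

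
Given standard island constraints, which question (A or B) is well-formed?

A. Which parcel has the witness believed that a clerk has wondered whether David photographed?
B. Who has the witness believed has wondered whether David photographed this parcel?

B

In A, the wh-phrase is extracted from inside a wh-island (introduced by "whether"), which blocks movement.
In B, the extraction path crosses only that-complement boundaries, which are transparent.
So B is grammatical.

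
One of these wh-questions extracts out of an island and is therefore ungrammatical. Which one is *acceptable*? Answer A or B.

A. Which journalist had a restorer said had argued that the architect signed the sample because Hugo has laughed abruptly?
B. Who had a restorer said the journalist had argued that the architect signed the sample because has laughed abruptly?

In B, the wh-phrase is extracted from inside an adjunct island (introduced by "because"), which blocks movement.
In A, the extraction path crosses only that-complement boundaries, which are transparent.
So A is grammatical.

A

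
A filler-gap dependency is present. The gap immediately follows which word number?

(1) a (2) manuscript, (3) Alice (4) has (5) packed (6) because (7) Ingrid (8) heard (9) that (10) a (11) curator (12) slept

The displaced element is "a manuscript" (word 2).
It functions as the direct object of "packed", so the gap sits immediately after word 5 ("packed").
Base order: Alice has packed a manuscript because Ingrid heard that a curator slept.

5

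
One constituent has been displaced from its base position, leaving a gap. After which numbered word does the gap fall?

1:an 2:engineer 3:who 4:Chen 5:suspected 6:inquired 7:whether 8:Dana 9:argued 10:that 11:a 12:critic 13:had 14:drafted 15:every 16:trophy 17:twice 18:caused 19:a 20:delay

5

The displaced element is "an engineer" (word 2).
It is linked across 1 clause boundary (Ø).
It functions as the subject of "inquired", so the gap sits immediately after word 5 ("suspected").
Base order: Chen suspected that an engineer inquired whether Dana argued that a critic had drafted every trophy twice.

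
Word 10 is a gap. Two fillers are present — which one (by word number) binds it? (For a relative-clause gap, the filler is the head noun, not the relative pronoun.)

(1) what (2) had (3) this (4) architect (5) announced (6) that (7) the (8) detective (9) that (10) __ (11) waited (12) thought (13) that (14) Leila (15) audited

The marked gap is inside the relative clause, the subject of "waited".
Its filler is the head noun "detective" (via "that"), at word 8.
(The other dependency links word 1 to a gap after word 15.)

8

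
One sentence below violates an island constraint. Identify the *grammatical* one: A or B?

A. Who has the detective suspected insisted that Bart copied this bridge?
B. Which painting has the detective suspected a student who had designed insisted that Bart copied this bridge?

A

In B, the wh-phrase is extracted from inside a complex-NP island (relative clause) (introduced by "who"), which blocks movement.
In A, the extraction path crosses only that-complement boundaries, which are transparent.
So A is grammatical.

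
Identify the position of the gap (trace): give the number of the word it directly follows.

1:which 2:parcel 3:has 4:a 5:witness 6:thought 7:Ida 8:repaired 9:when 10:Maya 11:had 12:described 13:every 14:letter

8

The displaced element is "which parcel" (word 2).
It is linked across 1 clause boundary (Ø).
It functions as the direct object of "repaired", so the gap sits immediately after word 8 ("repaired").
Base order: A witness has thought Ida repaired which parcel when Maya had described every letter.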